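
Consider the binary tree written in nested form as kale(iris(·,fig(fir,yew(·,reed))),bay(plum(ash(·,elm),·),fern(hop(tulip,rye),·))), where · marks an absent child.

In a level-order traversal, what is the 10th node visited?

Level-order visits nodes level by level from the root, left to right within each level.
Level 0: kale
Level 1: iris, bay
Level 2: fig, plum, fern
Level 3: fir, yew, ash, hop
Level 4: reed, elm, tulip, rye
Full level-order sequence: kale, iris, bay, fig, plum, fern, fir, yew, ash, hop, reed, elm, tulip, rye.

hop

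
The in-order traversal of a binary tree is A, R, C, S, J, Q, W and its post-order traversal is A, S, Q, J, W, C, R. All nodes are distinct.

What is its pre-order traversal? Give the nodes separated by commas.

The last element of post-order is the root; it splits in-order into left and right subtrees.
Root R: left subtree has 1 node {A}, right has 5 {C, S, J, Q, W}.
  Root C: left subtree has 0 nodes { }, right has 4 {S, J, Q, W}.
    Root W: left subtree has 3 nodes {S, J, Q}, right has 0 { }.
      Root J: left subtree has 1 node {S}, right has 1 {Q}.

R, A, C, W, J, S, Q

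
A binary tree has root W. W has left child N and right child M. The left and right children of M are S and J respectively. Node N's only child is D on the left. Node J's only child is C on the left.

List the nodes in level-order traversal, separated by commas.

W, N, M, D, S, J, C

Level-order visits nodes level by level from the root, left to right within each level.
Level 0: W
Level 1: N, M
Level 2: D, S, J
Level 3: C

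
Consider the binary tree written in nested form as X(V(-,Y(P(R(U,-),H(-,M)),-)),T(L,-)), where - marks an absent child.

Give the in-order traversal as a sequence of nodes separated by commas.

In-order visits the left subtree, then the node, then the right subtree.
At X: go left to V.
  At V: no left child.
  Visit V.
  At V: go right to Y.
    At Y: go left to P.
      At P: go left to R.
        At R: go left to U.
          U is a leaf — visit U.
        Visit R.
        At R: no right child.
      Visit P.
      At P: go right to H.
        At H: no left child.
        Visit H.
        At H: go right to M.
          M is a leaf — visit M.
    Visit Y.
    At Y: no right child.
Visit X.
At X: go right to T.
  At T: go left to L.
    L is a leaf — visit L.
  Visit T.
  At T: no right child.

V, U, R, P, H, M, Y, X, L, T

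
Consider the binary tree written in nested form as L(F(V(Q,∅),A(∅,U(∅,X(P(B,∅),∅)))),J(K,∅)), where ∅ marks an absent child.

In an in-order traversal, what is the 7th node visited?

In-order visits the left subtree, then the node, then the right subtree.
At L: go left to F.
  At F: go left to V.
    At V: go left to Q.
      Q is a leaf — visit Q.
    Visit V.
    At V: no right child.
  Visit F.
  At F: go right to A.
    At A: no left child.
    Visit A.
    At A: go right to U.
      At U: no left child.
      Visit U.
      At U: go right to X.
        At X: go left to P.
          At P: go left to B.
            B is a leaf — visit B.
          Visit P.
          At P: no right child.
        Visit X.
        At X: no right child.
Visit L.
At L: go right to J.
  At J: go left to K.
    K is a leaf — visit K.
  Visit J.
  At J: no right child.
Full in-order sequence: Q, V, F, A, U, B, P, X, L, K, J.

P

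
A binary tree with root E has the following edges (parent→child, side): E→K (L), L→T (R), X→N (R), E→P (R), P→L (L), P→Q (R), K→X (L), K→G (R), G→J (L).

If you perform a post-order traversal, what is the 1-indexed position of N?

1

Post-order visits the left subtree, then the right subtree, then the node.
At E: go left to K.
  At K: go left to X.
    At X: no left child.
    At X: go right to N.
      N is a leaf — visit N.
    Visit X.
  At K: go right to G.
    At G: go left to J.
      J is a leaf — visit J.
    At G: no right child.
    Visit G.
  Visit K.
At E: go right to P.
  At P: go left to L.
    At L: no left child.
    At L: go right to T.
      T is a leaf — visit T.
    Visit L.
  At P: go right to Q.
    Q is a leaf — visit Q.
  Visit P.
Visit E.
Full post-order sequence: N, X, J, G, K, T, L, Q, P, E.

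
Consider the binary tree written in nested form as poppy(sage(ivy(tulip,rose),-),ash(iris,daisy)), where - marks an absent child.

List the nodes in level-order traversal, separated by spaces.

poppy sage ash ivy iris daisy tulip rose

Level-order visits nodes level by level from the root, left to right within each level.
Level 0: poppy
Level 1: sage, ash
Level 2: ivy, iris, daisy
Level 3: tulip, rose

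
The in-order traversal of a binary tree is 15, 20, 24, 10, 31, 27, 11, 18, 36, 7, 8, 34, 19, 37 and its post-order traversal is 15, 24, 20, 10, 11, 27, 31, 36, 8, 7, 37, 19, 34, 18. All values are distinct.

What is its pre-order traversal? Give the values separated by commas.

18, 31, 10, 20, 15, 24, 27, 11, 34, 7, 36, 8, 19, 37

The last element of post-order is the root; it splits in-order into left and right subtrees.
Root 18: left subtree has 7 nodes {15, 20, 24, 10, 31, 27, 11}, right has 6 {36, 7, 8, 34, 19, 37}.
  Root 31: left subtree has 4 nodes {15, 20, 24, 10}, right has 2 {27, 11}.
    Root 10: left subtree has 3 nodes {15, 20, 24}, right has 0 { }.
      Root 20: left subtree has 1 node {15}, right has 1 {24}.
    Root 27: left subtree has 0 nodes { }, right has 1 {11}.
  Root 34: left subtree has 3 nodes {36, 7, 8}, right has 2 {19, 37}.
    Root 7: left subtree has 1 node {36}, right has 1 {8}.
    Root 19: left subtree has 0 nodes { }, right has 1 {37}.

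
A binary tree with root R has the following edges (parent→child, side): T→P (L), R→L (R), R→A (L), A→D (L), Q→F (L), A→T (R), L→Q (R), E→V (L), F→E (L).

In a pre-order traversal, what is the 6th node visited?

Pre-order visits the node, then its left subtree, then its right subtree.
Visit R.
At R: go left to A.
  Visit A.
  At A: go left to D.
    D is a leaf — visit D.
  At A: go right to T.
    Visit T.
    At T: go left to P.
      P is a leaf — visit P.
    At T: no right child.
At R: go right to L.
  Visit L.
  At L: no left child.
  At L: go right to Q.
    Visit Q.
    At Q: go left to F.
      Visit F.
      At F: go left to E.
        Visit E.
        At E: go left to V.
          V is a leaf — visit V.
        At E: no right child.
      At F: no right child.
    At Q: no right child.
Full pre-order sequence: R, A, D, T, P, L, Q, F, E, V.

L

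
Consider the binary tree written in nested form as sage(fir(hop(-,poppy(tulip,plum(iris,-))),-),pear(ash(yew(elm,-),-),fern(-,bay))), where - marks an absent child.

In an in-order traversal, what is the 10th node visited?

ash

In-order visits the left subtree, then the node, then the right subtree.
At sage: go left to fir.
  At fir: go left to hop.
    At hop: no left child.
    Visit hop.
    At hop: go right to poppy.
      At poppy: go left to tulip.
        tulip is a leaf — visit tulip.
      Visit poppy.
      At poppy: go right to plum.
        At plum: go left to iris.
          iris is a leaf — visit iris.
        Visit plum.
        At plum: no right child.
  Visit fir.
  At fir: no right child.
Visit sage.
At sage: go right to pear.
  At pear: go left to ash.
    At ash: go left to yew.
      At yew: go left to elm.
        elm is a leaf — visit elm.
      Visit yew.
      At yew: no right child.
    Visit ash.
    At ash: no right child.
  Visit pear.
  At pear: go right to fern.
    At fern: no left child.
    Visit fern.
    At fern: go right to bay.
      bay is a leaf — visit bay.
Full in-order sequence: hop, tulip, poppy, iris, plum, fir, sage, elm, yew, ash, pear, fern, bay.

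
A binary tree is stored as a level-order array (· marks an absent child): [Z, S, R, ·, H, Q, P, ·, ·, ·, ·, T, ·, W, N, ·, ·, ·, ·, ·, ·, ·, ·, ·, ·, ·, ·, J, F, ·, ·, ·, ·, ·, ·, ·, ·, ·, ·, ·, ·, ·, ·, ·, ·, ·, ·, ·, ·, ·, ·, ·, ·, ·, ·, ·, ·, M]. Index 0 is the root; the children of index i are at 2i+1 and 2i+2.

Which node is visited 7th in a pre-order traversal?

P

Pre-order visits the node, then its left subtree, then its right subtree.
Visit Z.
At Z: go left to S.
  Visit S.
  At S: no left child.
  At S: go right to H.
    H is a leaf — visit H.
At Z: go right to R.
  Visit R.
  At R: go left to Q.
    Visit Q.
    At Q: go left to T.
      T is a leaf — visit T.
    At Q: no right child.
  At R: go right to P.
    Visit P.
    At P: go left to W.
      Visit W.
      At W: go left to J.
        J is a leaf — visit J.
      At W: go right to F.
        Visit F.
        At F: go left to M.
          M is a leaf — visit M.
        At F: no right child.
    At P: go right to N.
      N is a leaf — visit N.
Full pre-order sequence: Z, S, H, R, Q, T, P, W, J, F, M, N.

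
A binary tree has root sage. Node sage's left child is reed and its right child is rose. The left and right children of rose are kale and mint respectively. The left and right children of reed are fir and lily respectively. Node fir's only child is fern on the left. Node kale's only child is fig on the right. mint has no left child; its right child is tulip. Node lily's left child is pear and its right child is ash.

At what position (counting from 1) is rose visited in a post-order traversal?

Post-order visits the left subtree, then the right subtree, then the node.
At sage: go left to reed.
  At reed: go left to fir.
    At fir: go left to fern.
      fern is a leaf — visit fern.
    At fir: no right child.
    Visit fir.
  At reed: go right to lily.
    At lily: go left to pear.
      pear is a leaf — visit pear.
    At lily: go right to ash.
      ash is a leaf — visit ash.
    Visit lily.
  Visit reed.
At sage: go right to rose.
  At rose: go left to kale.
    At kale: no left child.
    At kale: go right to fig.
      fig is a leaf — visit fig.
    Visit kale.
  At rose: go right to mint.
    At mint: no left child.
    At mint: go right to tulip.
      tulip is a leaf — visit tulip.
    Visit mint.
  Visit rose.
Visit sage.
Full post-order sequence: fern, fir, pear, ash, lily, reed, fig, kale, tulip, mint, rose, sage.

11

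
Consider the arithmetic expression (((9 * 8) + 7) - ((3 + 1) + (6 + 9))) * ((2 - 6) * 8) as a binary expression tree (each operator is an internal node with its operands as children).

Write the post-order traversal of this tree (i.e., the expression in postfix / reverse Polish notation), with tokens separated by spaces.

Post-order on an expression tree gives postfix notation: for each operator, emit left operand, right operand, then the operator.

9 8 * 7 + 3 1 + 6 9 + + - 2 6 - 8 * *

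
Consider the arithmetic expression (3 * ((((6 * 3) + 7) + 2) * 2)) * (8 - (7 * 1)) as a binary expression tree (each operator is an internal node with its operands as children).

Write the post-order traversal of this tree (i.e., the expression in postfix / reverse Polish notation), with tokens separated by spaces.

Post-order on an expression tree gives postfix notation: for each operator, emit left operand, right operand, then the operator.

3 6 3 * 7 + 2 + 2 * * 8 7 1 * - *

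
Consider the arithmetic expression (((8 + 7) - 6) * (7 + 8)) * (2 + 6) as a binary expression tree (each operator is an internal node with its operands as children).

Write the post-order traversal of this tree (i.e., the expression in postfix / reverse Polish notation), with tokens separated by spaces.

Post-order on an expression tree gives postfix notation: for each operator, emit left operand, right operand, then the operator.

8 7 + 6 - 7 8 + * 2 6 + *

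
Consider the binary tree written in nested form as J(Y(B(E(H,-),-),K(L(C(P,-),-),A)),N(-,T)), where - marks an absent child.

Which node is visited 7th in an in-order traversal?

L

In-order visits the left subtree, then the node, then the right subtree.
At J: go left to Y.
  At Y: go left to B.
    At B: go left to E.
      At E: go left to H.
        H is a leaf — visit H.
      Visit E.
      At E: no right child.
    Visit B.
    At B: no right child.
  Visit Y.
  At Y: go right to K.
    At K: go left to L.
      At L: go left to C.
        At C: go left to P.
          P is a leaf — visit P.
        Visit C.
        At C: no right child.
      Visit L.
      At L: no right child.
    Visit K.
    At K: go right to A.
      A is a leaf — visit A.
Visit J.
At J: go right to N.
  At N: no left child.
  Visit N.
  At N: go right to T.
    T is a leaf — visit T.
Full in-order sequence: H, E, B, Y, P, C, L, K, A, J, N, T.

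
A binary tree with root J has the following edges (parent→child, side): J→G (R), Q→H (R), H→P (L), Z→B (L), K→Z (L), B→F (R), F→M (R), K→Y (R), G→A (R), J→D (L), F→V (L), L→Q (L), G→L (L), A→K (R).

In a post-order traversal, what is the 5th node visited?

L

Post-order visits the left subtree, then the right subtree, then the node.
At J: go left to D.
  D is a leaf — visit D.
At J: go right to G.
  At G: go left to L.
    At L: go left to Q.
      At Q: no left child.
      At Q: go right to H.
        At H: go left to P.
          P is a leaf — visit P.
        At H: no right child.
        Visit H.
      Visit Q.
    At L: no right child.
    Visit L.
  At G: go right to A.
    At A: no left child.
    At A: go right to K.
      At K: go left to Z.
        At Z: go left to B.
          At B: no left child.
          At B: go right to F.
            At F: go left to V.
              V is a leaf — visit V.
            At F: go right to M.
              M is a leaf — visit M.
            Visit F.
          Visit B.
        At Z: no right child.
        Visit Z.
      At K: go right to Y.
        Y is a leaf — visit Y.
      Visit K.
    Visit A.
  Visit G.
Visit J.
Full post-order sequence: D, P, H, Q, L, V, M, F, B, Z, Y, K, A, G, J.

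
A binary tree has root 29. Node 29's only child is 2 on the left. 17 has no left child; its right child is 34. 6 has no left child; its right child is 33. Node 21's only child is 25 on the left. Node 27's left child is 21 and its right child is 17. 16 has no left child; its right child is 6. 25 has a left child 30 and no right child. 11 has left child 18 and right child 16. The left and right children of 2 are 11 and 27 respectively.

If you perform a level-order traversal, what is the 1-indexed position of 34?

Level-order visits nodes level by level from the root, left to right within each level.
Level 0: 29
Level 1: 2
Level 2: 11, 27
Level 3: 18, 16, 21, 17
Level 4: 6, 25, 34
Level 5: 33, 30
Full level-order sequence: 29, 2, 11, 27, 18, 16, 21, 17, 6, 25, 34, 33, 30.

11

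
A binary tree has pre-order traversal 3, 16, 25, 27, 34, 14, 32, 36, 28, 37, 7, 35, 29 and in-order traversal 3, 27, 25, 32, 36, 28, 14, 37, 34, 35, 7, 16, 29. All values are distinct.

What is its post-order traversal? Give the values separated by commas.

The first element of pre-order is the root; it splits in-order into left and right subtrees.
Root 3: left subtree has 0 nodes { }, right has 12 {27, 25, 32, 36, 28, 14, 37, 34, 35, 7, 16, 29}.
  Root 16: left subtree has 10 nodes {27, 25, 32, 36, 28, 14, 37, 34, 35, 7}, right has 1 {29}.
    Root 25: left subtree has 1 node {27}, right has 8 {32, 36, 28, 14, 37, 34, 35, 7}.
      Root 34: left subtree has 5 nodes {32, 36, 28, 14, 37}, right has 2 {35, 7}.
        Root 14: left subtree has 3 nodes {32, 36, 28}, right has 1 {37}.
          Root 32: left subtree has 0 nodes { }, right has 2 {36, 28}.
            Root 36: left subtree has 0 nodes { }, right has 1 {28}.
        Root 7: left subtree has 1 node {35}, right has 0 { }.

27, 28, 36, 32, 37, 14, 35, 7, 34, 25, 29, 16, 3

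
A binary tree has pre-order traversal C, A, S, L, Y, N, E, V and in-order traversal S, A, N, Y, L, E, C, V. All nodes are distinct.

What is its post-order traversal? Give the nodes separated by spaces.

S N Y E L A V C

The first element of pre-order is the root; it splits in-order into left and right subtrees.
Root C: left subtree has 6 nodes {S, A, N, Y, L, E}, right has 1 {V}.
  Root A: left subtree has 1 node {S}, right has 4 {N, Y, L, E}.
    Root L: left subtree has 2 nodes {N, Y}, right has 1 {E}.
      Root Y: left subtree has 1 node {N}, right has 0 { }.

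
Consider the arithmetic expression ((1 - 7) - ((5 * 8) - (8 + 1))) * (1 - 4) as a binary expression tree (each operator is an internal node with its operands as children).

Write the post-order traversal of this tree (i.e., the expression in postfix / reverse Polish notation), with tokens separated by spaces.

Post-order on an expression tree gives postfix notation: for each operator, emit left operand, right operand, then the operator.

1 7 - 5 8 * 8 1 + - - 1 4 - *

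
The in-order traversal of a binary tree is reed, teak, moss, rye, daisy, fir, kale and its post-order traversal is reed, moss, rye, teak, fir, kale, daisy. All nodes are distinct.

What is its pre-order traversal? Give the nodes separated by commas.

daisy, teak, reed, rye, moss, kale, fir

The last element of post-order is the root; it splits in-order into left and right subtrees.
Root daisy: left subtree has 4 nodes {reed, teak, moss, rye}, right has 2 {fir, kale}.
  Root teak: left subtree has 1 node {reed}, right has 2 {moss, rye}.
    Root rye: left subtree has 1 node {moss}, right has 0 { }.
  Root kale: left subtree has 1 node {fir}, right has 0 { }.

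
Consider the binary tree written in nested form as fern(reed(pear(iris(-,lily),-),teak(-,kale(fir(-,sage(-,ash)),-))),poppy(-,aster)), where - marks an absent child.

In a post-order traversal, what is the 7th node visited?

Post-order visits the left subtree, then the right subtree, then the node.
At fern: go left to reed.
  At reed: go left to pear.
    At pear: go left to iris.
      At iris: no left child.
      At iris: go right to lily.
        lily is a leaf — visit lily.
      Visit iris.
    At pear: no right child.
    Visit pear.
  At reed: go right to teak.
    At teak: no left child.
    At teak: go right to kale.
      At kale: go left to fir.
        At fir: no left child.
        At fir: go right to sage.
          At sage: no left child.
          At sage: go right to ash.
            ash is a leaf — visit ash.
          Visit sage.
        Visit fir.
      At kale: no right child.
      Visit kale.
    Visit teak.
  Visit reed.
At fern: go right to poppy.
  At poppy: no left child.
  At poppy: go right to aster.
    aster is a leaf — visit aster.
  Visit poppy.
Visit fern.
Full post-order sequence: lily, iris, pear, ash, sage, fir, kale, teak, reed, aster, poppy, fern.

kale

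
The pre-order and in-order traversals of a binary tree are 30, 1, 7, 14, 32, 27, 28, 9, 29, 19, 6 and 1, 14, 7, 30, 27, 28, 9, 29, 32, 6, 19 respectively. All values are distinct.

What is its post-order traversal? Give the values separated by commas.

14, 7, 1, 29, 9, 28, 27, 6, 19, 32, 30

The first element of pre-order is the root; it splits in-order into left and right subtrees.
Root 30: left subtree has 3 nodes {1, 14, 7}, right has 7 {27, 28, 9, 29, 32, 6, 19}.
  Root 1: left subtree has 0 nodes { }, right has 2 {14, 7}.
    Root 7: left subtree has 1 node {14}, right has 0 { }.
  Root 32: left subtree has 4 nodes {27, 28, 9, 29}, right has 2 {6, 19}.
    Root 27: left subtree has 0 nodes { }, right has 3 {28, 9, 29}.
      Root 28: left subtree has 0 nodes { }, right has 2 {9, 29}.
        Root 9: left subtree has 0 nodes { }, right has 1 {29}.
    Root 19: left subtree has 1 node {6}, right has 0 { }.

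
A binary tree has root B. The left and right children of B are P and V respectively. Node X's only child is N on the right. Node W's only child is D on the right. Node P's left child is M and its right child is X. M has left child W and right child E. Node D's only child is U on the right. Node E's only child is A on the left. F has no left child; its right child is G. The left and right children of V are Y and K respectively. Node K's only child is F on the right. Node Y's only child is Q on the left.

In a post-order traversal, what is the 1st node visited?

Post-order visits the left subtree, then the right subtree, then the node.
At B: go left to P.
  At P: go left to M.
    At M: go left to W.
      At W: no left child.
      At W: go right to D.
        At D: no left child.
        At D: go right to U.
          U is a leaf — visit U.
        Visit D.
      Visit W.
    At M: go right to E.
      At E: go left to A.
        A is a leaf — visit A.
      At E: no right child.
      Visit E.
    Visit M.
  At P: go right to X.
    At X: no left child.
    At X: go right to N.
      N is a leaf — visit N.
    Visit X.
  Visit P.
At B: go right to V.
  At V: go left to Y.
    At Y: go left to Q.
      Q is a leaf — visit Q.
    At Y: no right child.
    Visit Y.
  At V: go right to K.
    At K: no left child.
    At K: go right to F.
      At F: no left child.
      At F: go right to G.
        G is a leaf — visit G.
      Visit F.
    Visit K.
  Visit V.
Visit B.
Full post-order sequence: U, D, W, A, E, M, N, X, P, Q, Y, G, F, K, V, B.

U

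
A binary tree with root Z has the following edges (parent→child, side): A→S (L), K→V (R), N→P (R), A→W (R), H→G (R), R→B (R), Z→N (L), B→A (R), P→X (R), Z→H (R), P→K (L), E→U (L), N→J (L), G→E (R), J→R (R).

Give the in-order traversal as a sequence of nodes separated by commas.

In-order visits the left subtree, then the node, then the right subtree.
At Z: go left to N.
  At N: go left to J.
    At J: no left child.
    Visit J.
    At J: go right to R.
      At R: no left child.
      Visit R.
      At R: go right to B.
        At B: no left child.
        Visit B.
        At B: go right to A.
          At A: go left to S.
            S is a leaf — visit S.
          Visit A.
          At A: go right to W.
            W is a leaf — visit W.
  Visit N.
  At N: go right to P.
    At P: go left to K.
      At K: no left child.
      Visit K.
      At K: go right to V.
        V is a leaf — visit V.
    Visit P.
    At P: go right to X.
      X is a leaf — visit X.
Visit Z.
At Z: go right to H.
  At H: no left child.
  Visit H.
  At H: go right to G.
    At G: no left child.
    Visit G.
    At G: go right to E.
      At E: go left to U.
        U is a leaf — visit U.
      Visit E.
      At E: no right child.

J, R, B, S, A, W, N, K, V, P, X, Z, H, G, U, E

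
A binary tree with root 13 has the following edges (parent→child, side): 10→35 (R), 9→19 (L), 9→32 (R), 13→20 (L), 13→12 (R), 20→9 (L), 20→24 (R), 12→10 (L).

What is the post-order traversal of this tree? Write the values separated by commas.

19, 32, 9, 24, 20, 35, 10, 12, 13

Post-order visits the left subtree, then the right subtree, then the node.
At 13: go left to 20.
  At 20: go left to 9.
    At 9: go left to 19.
      19 is a leaf — visit 19.
    At 9: go right to 32.
      32 is a leaf — visit 32.
    Visit 9.
  At 20: go right to 24.
    24 is a leaf — visit 24.
  Visit 20.
At 13: go right to 12.
  At 12: go left to 10.
    At 10: no left child.
    At 10: go right to 35.
      35 is a leaf — visit 35.
    Visit 10.
  At 12: no right child.
  Visit 12.
Visit 13.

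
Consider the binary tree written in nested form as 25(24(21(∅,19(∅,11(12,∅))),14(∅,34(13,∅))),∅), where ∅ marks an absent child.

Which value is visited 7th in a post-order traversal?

Post-order visits the left subtree, then the right subtree, then the node.
At 25: go left to 24.
  At 24: go left to 21.
    At 21: no left child.
    At 21: go right to 19.
      At 19: no left child.
      At 19: go right to 11.
        At 11: go left to 12.
          12 is a leaf — visit 12.
        At 11: no right child.
        Visit 11.
      Visit 19.
    Visit 21.
  At 24: go right to 14.
    At 14: no left child.
    At 14: go right to 34.
      At 34: go left to 13.
        13 is a leaf — visit 13.
      At 34: no right child.
      Visit 34.
    Visit 14.
  Visit 24.
At 25: no right child.
Visit 25.
Full post-order sequence: 12, 11, 19, 21, 13, 34, 14, 24, 25.

14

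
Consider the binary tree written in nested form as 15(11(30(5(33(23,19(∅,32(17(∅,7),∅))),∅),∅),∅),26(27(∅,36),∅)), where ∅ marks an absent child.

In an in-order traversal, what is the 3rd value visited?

19

In-order visits the left subtree, then the node, then the right subtree.
At 15: go left to 11.
  At 11: go left to 30.
    At 30: go left to 5.
      At 5: go left to 33.
        At 33: go left to 23.
          23 is a leaf — visit 23.
        Visit 33.
        At 33: go right to 19.
          At 19: no left child.
          Visit 19.
          At 19: go right to 32.
            At 32: go left to 17.
              At 17: no left child.
              Visit 17.
              At 17: go right to 7.
                7 is a leaf — visit 7.
            Visit 32.
            At 32: no right child.
      Visit 5.
      At 5: no right child.
    Visit 30.
    At 30: no right child.
  Visit 11.
  At 11: no right child.
Visit 15.
At 15: go right to 26.
  At 26: go left to 27.
    At 27: no left child.
    Visit 27.
    At 27: go right to 36.
      36 is a leaf — visit 36.
  Visit 26.
  At 26: no right child.
Full in-order sequence: 23, 33, 19, 17, 7, 32, 5, 30, 11, 15, 27, 36, 26.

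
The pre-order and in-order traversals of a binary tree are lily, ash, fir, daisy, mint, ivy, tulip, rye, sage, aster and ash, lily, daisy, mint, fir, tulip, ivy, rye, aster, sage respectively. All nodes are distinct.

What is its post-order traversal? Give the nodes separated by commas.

The first element of pre-order is the root; it splits in-order into left and right subtrees.
Root lily: left subtree has 1 node {ash}, right has 8 {daisy, mint, fir, tulip, ivy, rye, aster, sage}.
  Root fir: left subtree has 2 nodes {daisy, mint}, right has 5 {tulip, ivy, rye, aster, sage}.
    Root daisy: left subtree has 0 nodes { }, right has 1 {mint}.
    Root ivy: left subtree has 1 node {tulip}, right has 3 {rye, aster, sage}.
      Root rye: left subtree has 0 nodes { }, right has 2 {aster, sage}.
        Root sage: left subtree has 1 node {aster}, right has 0 { }.

ash, mint, daisy, tulip, aster, sage, rye, ivy, fir, lily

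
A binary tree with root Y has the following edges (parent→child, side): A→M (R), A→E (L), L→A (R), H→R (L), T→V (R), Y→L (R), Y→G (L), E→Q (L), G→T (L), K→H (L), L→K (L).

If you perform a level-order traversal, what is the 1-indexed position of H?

Level-order visits nodes level by level from the root, left to right within each level.
Level 0: Y
Level 1: G, L
Level 2: T, K, A
Level 3: V, H, E, M
Level 4: R, Q
Full level-order sequence: Y, G, L, T, K, A, V, H, E, M, R, Q.

8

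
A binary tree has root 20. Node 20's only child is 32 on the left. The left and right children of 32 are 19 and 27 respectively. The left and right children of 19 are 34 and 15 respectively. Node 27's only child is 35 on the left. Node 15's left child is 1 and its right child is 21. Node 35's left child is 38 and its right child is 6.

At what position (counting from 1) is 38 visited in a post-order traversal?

Post-order visits the left subtree, then the right subtree, then the node.
At 20: go left to 32.
  At 32: go left to 19.
    At 19: go left to 34.
      34 is a leaf — visit 34.
    At 19: go right to 15.
      At 15: go left to 1.
        1 is a leaf — visit 1.
      At 15: go right to 21.
        21 is a leaf — visit 21.
      Visit 15.
    Visit 19.
  At 32: go right to 27.
    At 27: go left to 35.
      At 35: go left to 38.
        38 is a leaf — visit 38.
      At 35: go right to 6.
        6 is a leaf — visit 6.
      Visit 35.
    At 27: no right child.
    Visit 27.
  Visit 32.
At 20: no right child.
Visit 20.
Full post-order sequence: 34, 1, 21, 15, 19, 38, 6, 35, 27, 32, 20.

6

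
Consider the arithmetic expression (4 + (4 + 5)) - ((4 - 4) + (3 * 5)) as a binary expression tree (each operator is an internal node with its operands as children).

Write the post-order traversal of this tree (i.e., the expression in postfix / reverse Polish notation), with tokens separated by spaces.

4 4 5 + + 4 4 - 3 5 * + -

Post-order on an expression tree gives postfix notation: for each operator, emit left operand, right operand, then the operator.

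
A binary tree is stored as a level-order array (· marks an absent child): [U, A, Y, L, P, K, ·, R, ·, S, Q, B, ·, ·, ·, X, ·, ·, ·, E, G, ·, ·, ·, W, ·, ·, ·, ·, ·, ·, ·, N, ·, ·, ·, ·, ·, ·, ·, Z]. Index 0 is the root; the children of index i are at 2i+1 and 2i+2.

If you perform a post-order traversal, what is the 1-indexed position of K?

14

Post-order visits the left subtree, then the right subtree, then the node.
At U: go left to A.
  At A: go left to L.
    At L: go left to R.
      At R: go left to X.
        At X: no left child.
        At X: go right to N.
          N is a leaf — visit N.
        Visit X.
      At R: no right child.
      Visit R.
    At L: no right child.
    Visit L.
  At A: go right to P.
    At P: go left to S.
      At S: go left to E.
        At E: no left child.
        At E: go right to Z.
          Z is a leaf — visit Z.
        Visit E.
      At S: go right to G.
        G is a leaf — visit G.
      Visit S.
    At P: go right to Q.
      Q is a leaf — visit Q.
    Visit P.
  Visit A.
At U: go right to Y.
  At Y: go left to K.
    At K: go left to B.
      At B: no left child.
      At B: go right to W.
        W is a leaf — visit W.
      Visit B.
    At K: no right child.
    Visit K.
  At Y: no right child.
  Visit Y.
Visit U.
Full post-order sequence: N, X, R, L, Z, E, G, S, Q, P, A, W, B, K, Y, U.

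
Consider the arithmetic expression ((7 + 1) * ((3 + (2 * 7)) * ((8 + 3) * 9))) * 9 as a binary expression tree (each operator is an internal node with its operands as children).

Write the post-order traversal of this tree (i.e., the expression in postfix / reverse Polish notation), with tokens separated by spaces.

Post-order on an expression tree gives postfix notation: for each operator, emit left operand, right operand, then the operator.

7 1 + 3 2 7 * + 8 3 + 9 * * * 9 *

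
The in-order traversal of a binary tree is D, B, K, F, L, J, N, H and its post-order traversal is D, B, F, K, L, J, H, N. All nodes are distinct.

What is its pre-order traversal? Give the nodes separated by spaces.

N J L K B D F H

The last element of post-order is the root; it splits in-order into left and right subtrees.
Root N: left subtree has 6 nodes {D, B, K, F, L, J}, right has 1 {H}.
  Root J: left subtree has 5 nodes {D, B, K, F, L}, right has 0 { }.
    Root L: left subtree has 4 nodes {D, B, K, F}, right has 0 { }.
      Root K: left subtree has 2 nodes {D, B}, right has 1 {F}.
        Root B: left subtree has 1 node {D}, right has 0 { }.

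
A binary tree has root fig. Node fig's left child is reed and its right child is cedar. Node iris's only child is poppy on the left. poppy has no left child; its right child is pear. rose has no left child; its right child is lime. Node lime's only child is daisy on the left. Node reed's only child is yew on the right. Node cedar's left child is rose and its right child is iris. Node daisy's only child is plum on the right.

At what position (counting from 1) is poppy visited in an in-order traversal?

9

In-order visits the left subtree, then the node, then the right subtree.
At fig: go left to reed.
  At reed: no left child.
  Visit reed.
  At reed: go right to yew.
    yew is a leaf — visit yew.
Visit fig.
At fig: go right to cedar.
  At cedar: go left to rose.
    At rose: no left child.
    Visit rose.
    At rose: go right to lime.
      At lime: go left to daisy.
        At daisy: no left child.
        Visit daisy.
        At daisy: go right to plum.
          plum is a leaf — visit plum.
      Visit lime.
      At lime: no right child.
  Visit cedar.
  At cedar: go right to iris.
    At iris: go left to poppy.
      At poppy: no left child.
      Visit poppy.
      At poppy: go right to pear.
        pear is a leaf — visit pear.
    Visit iris.
    At iris: no right child.
Full in-order sequence: reed, yew, fig, rose, daisy, plum, lime, cedar, poppy, pear, iris.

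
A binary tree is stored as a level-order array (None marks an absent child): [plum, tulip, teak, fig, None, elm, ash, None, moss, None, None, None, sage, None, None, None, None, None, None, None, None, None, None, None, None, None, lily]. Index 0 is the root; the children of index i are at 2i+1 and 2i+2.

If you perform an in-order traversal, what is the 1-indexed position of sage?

In-order visits the left subtree, then the node, then the right subtree.
At plum: go left to tulip.
  At tulip: go left to fig.
    At fig: no left child.
    Visit fig.
    At fig: go right to moss.
      moss is a leaf — visit moss.
  Visit tulip.
  At tulip: no right child.
Visit plum.
At plum: go right to teak.
  At teak: go left to elm.
    At elm: no left child.
    Visit elm.
    At elm: go right to sage.
      At sage: no left child.
      Visit sage.
      At sage: go right to lily.
        lily is a leaf — visit lily.
  Visit teak.
  At teak: go right to ash.
    ash is a leaf — visit ash.
Full in-order sequence: fig, moss, tulip, plum, elm, sage, lily, teak, ash.

6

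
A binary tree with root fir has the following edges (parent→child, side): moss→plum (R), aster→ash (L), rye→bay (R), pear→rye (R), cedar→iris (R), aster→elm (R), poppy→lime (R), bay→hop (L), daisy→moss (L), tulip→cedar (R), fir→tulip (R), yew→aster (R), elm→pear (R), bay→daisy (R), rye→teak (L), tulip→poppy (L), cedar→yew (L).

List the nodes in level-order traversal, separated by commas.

fir, tulip, poppy, cedar, lime, yew, iris, aster, ash, elm, pear, rye, teak, bay, hop, daisy, moss, plum

Level-order visits nodes level by level from the root, left to right within each level.
Level 0: fir
Level 1: tulip
Level 2: poppy, cedar
Level 3: lime, yew, iris
Level 4: aster
Level 5: ash, elm
Level 6: pear
Level 7: rye
Level 8: teak, bay
Level 9: hop, daisy
Level 10: moss
Level 11: plum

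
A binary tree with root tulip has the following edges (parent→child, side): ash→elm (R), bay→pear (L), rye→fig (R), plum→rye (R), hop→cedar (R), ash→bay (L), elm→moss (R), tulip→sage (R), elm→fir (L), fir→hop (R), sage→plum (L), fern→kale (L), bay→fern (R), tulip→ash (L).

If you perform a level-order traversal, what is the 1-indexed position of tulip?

Level-order visits nodes level by level from the root, left to right within each level.
Level 0: tulip
Level 1: ash, sage
Level 2: bay, elm, plum
Level 3: pear, fern, fir, moss, rye
Level 4: kale, hop, fig
Level 5: cedar
Full level-order sequence: tulip, ash, sage, bay, elm, plum, pear, fern, fir, moss, rye, kale, hop, fig, cedar.

1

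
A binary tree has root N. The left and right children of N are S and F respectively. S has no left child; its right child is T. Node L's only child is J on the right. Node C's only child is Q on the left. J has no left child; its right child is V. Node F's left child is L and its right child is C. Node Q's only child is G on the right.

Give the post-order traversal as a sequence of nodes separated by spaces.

Post-order visits the left subtree, then the right subtree, then the node.
At N: go left to S.
  At S: no left child.
  At S: go right to T.
    T is a leaf — visit T.
  Visit S.
At N: go right to F.
  At F: go left to L.
    At L: no left child.
    At L: go right to J.
      At J: no left child.
      At J: go right to V.
        V is a leaf — visit V.
      Visit J.
    Visit L.
  At F: go right to C.
    At C: go left to Q.
      At Q: no left child.
      At Q: go right to G.
        G is a leaf — visit G.
      Visit Q.
    At C: no right child.
    Visit C.
  Visit F.
Visit N.

T S V J L G Q C F N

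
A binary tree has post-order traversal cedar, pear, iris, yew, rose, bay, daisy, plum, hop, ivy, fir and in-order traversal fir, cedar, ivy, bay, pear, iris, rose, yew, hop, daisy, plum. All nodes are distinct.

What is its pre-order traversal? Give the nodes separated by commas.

fir, ivy, cedar, hop, bay, rose, iris, pear, yew, plum, daisy

The last element of post-order is the root; it splits in-order into left and right subtrees.
Root fir: left subtree has 0 nodes { }, right has 10 {cedar, ivy, bay, pear, iris, rose, yew, hop, daisy, plum}.
  Root ivy: left subtree has 1 node {cedar}, right has 8 {bay, pear, iris, rose, yew, hop, daisy, plum}.
    Root hop: left subtree has 5 nodes {bay, pear, iris, rose, yew}, right has 2 {daisy, plum}.
      Root bay: left subtree has 0 nodes { }, right has 4 {pear, iris, rose, yew}.
        Root rose: left subtree has 2 nodes {pear, iris}, right has 1 {yew}.
          Root iris: left subtree has 1 node {pear}, right has 0 { }.
      Root plum: left subtree has 1 node {daisy}, right has 0 { }.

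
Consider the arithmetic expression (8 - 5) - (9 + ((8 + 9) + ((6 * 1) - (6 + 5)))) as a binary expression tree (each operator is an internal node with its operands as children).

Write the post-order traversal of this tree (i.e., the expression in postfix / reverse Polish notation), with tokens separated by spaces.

Post-order on an expression tree gives postfix notation: for each operator, emit left operand, right operand, then the operator.

8 5 - 9 8 9 + 6 1 * 6 5 + - + + -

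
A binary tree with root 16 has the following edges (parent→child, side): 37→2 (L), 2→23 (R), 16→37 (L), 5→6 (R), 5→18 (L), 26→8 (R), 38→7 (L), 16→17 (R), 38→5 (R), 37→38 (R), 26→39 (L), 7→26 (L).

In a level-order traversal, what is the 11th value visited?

6

Level-order visits nodes level by level from the root, left to right within each level.
Level 0: 16
Level 1: 37, 17
Level 2: 2, 38
Level 3: 23, 7, 5
Level 4: 26, 18, 6
Level 5: 39, 8
Full level-order sequence: 16, 37, 17, 2, 38, 23, 7, 5, 26, 18, 6, 39, 8.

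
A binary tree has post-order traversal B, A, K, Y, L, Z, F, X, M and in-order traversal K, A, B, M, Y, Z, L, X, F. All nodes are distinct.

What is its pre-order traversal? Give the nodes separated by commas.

M, K, A, B, X, Z, Y, L, F

The last element of post-order is the root; it splits in-order into left and right subtrees.
Root M: left subtree has 3 nodes {K, A, B}, right has 5 {Y, Z, L, X, F}.
  Root K: left subtree has 0 nodes { }, right has 2 {A, B}.
    Root A: left subtree has 0 nodes { }, right has 1 {B}.
  Root X: left subtree has 3 nodes {Y, Z, L}, right has 1 {F}.
    Root Z: left subtree has 1 node {Y}, right has 1 {L}.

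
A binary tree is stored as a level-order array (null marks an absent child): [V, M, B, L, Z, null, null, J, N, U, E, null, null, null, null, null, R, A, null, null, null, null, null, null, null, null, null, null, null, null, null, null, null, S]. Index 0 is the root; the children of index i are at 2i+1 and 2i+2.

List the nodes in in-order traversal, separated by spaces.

In-order visits the left subtree, then the node, then the right subtree.
At V: go left to M.
  At M: go left to L.
    At L: go left to J.
      At J: no left child.
      Visit J.
      At J: go right to R.
        At R: go left to S.
          S is a leaf — visit S.
        Visit R.
        At R: no right child.
    Visit L.
    At L: go right to N.
      At N: go left to A.
        A is a leaf — visit A.
      Visit N.
      At N: no right child.
  Visit M.
  At M: go right to Z.
    At Z: go left to U.
      U is a leaf — visit U.
    Visit Z.
    At Z: go right to E.
      E is a leaf — visit E.
Visit V.
At V: go right to B.
  B is a leaf — visit B.

J S R L A N M U Z E V B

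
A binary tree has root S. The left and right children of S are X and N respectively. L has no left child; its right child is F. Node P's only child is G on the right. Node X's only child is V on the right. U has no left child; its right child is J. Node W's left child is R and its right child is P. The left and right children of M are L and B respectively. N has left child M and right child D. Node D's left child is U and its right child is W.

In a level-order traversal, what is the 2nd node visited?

Level-order visits nodes level by level from the root, left to right within each level.
Level 0: S
Level 1: X, N
Level 2: V, M, D
Level 3: L, B, U, W
Level 4: F, J, R, P
Level 5: G
Full level-order sequence: S, X, N, V, M, D, L, B, U, W, F, J, R, P, G.

X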